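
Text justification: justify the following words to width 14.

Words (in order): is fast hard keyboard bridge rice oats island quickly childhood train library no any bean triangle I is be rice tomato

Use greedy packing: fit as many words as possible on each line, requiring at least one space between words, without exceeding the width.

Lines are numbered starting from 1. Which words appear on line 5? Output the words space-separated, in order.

Line 1: ['is', 'fast', 'hard'] (min_width=12, slack=2)
Line 2: ['keyboard'] (min_width=8, slack=6)
Line 3: ['bridge', 'rice'] (min_width=11, slack=3)
Line 4: ['oats', 'island'] (min_width=11, slack=3)
Line 5: ['quickly'] (min_width=7, slack=7)
Line 6: ['childhood'] (min_width=9, slack=5)
Line 7: ['train', 'library'] (min_width=13, slack=1)
Line 8: ['no', 'any', 'bean'] (min_width=11, slack=3)
Line 9: ['triangle', 'I', 'is'] (min_width=13, slack=1)
Line 10: ['be', 'rice', 'tomato'] (min_width=14, slack=0)

Answer: quickly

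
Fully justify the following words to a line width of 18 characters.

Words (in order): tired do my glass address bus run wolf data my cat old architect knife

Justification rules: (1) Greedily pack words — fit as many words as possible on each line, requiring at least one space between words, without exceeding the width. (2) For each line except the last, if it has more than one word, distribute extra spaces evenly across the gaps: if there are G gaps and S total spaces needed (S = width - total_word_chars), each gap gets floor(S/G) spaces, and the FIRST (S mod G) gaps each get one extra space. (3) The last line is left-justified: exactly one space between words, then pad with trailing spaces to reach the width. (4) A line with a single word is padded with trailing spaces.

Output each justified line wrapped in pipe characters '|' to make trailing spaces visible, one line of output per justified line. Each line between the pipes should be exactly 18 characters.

Answer: |tired  do my glass|
|address   bus  run|
|wolf  data  my cat|
|old      architect|
|knife             |

Derivation:
Line 1: ['tired', 'do', 'my', 'glass'] (min_width=17, slack=1)
Line 2: ['address', 'bus', 'run'] (min_width=15, slack=3)
Line 3: ['wolf', 'data', 'my', 'cat'] (min_width=16, slack=2)
Line 4: ['old', 'architect'] (min_width=13, slack=5)
Line 5: ['knife'] (min_width=5, slack=13)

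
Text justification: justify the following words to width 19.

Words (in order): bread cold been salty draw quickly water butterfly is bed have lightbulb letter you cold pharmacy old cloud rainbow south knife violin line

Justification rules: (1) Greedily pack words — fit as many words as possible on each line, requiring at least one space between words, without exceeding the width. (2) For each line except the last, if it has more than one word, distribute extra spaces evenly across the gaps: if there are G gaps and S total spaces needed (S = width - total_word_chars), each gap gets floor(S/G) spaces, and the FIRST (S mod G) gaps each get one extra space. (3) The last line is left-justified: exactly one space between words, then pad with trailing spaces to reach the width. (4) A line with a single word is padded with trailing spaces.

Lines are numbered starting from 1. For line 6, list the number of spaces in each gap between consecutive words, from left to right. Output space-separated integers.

Line 1: ['bread', 'cold', 'been'] (min_width=15, slack=4)
Line 2: ['salty', 'draw', 'quickly'] (min_width=18, slack=1)
Line 3: ['water', 'butterfly', 'is'] (min_width=18, slack=1)
Line 4: ['bed', 'have', 'lightbulb'] (min_width=18, slack=1)
Line 5: ['letter', 'you', 'cold'] (min_width=15, slack=4)
Line 6: ['pharmacy', 'old', 'cloud'] (min_width=18, slack=1)
Line 7: ['rainbow', 'south', 'knife'] (min_width=19, slack=0)
Line 8: ['violin', 'line'] (min_width=11, slack=8)

Answer: 2 1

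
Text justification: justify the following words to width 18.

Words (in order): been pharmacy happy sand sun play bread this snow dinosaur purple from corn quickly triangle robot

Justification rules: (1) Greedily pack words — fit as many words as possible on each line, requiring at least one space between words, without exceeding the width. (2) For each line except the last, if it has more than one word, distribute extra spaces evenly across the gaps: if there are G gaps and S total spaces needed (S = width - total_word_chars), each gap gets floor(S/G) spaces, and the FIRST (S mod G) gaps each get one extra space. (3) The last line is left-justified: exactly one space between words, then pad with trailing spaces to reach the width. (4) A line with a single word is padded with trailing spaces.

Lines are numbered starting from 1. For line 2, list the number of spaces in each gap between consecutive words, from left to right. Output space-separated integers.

Line 1: ['been', 'pharmacy'] (min_width=13, slack=5)
Line 2: ['happy', 'sand', 'sun'] (min_width=14, slack=4)
Line 3: ['play', 'bread', 'this'] (min_width=15, slack=3)
Line 4: ['snow', 'dinosaur'] (min_width=13, slack=5)
Line 5: ['purple', 'from', 'corn'] (min_width=16, slack=2)
Line 6: ['quickly', 'triangle'] (min_width=16, slack=2)
Line 7: ['robot'] (min_width=5, slack=13)

Answer: 3 3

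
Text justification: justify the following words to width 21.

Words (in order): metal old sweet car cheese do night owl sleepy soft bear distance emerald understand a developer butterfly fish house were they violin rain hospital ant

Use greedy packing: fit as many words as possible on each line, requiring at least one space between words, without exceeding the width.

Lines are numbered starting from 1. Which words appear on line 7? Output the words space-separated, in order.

Answer: fish house were they

Derivation:
Line 1: ['metal', 'old', 'sweet', 'car'] (min_width=19, slack=2)
Line 2: ['cheese', 'do', 'night', 'owl'] (min_width=19, slack=2)
Line 3: ['sleepy', 'soft', 'bear'] (min_width=16, slack=5)
Line 4: ['distance', 'emerald'] (min_width=16, slack=5)
Line 5: ['understand', 'a'] (min_width=12, slack=9)
Line 6: ['developer', 'butterfly'] (min_width=19, slack=2)
Line 7: ['fish', 'house', 'were', 'they'] (min_width=20, slack=1)
Line 8: ['violin', 'rain', 'hospital'] (min_width=20, slack=1)
Line 9: ['ant'] (min_width=3, slack=18)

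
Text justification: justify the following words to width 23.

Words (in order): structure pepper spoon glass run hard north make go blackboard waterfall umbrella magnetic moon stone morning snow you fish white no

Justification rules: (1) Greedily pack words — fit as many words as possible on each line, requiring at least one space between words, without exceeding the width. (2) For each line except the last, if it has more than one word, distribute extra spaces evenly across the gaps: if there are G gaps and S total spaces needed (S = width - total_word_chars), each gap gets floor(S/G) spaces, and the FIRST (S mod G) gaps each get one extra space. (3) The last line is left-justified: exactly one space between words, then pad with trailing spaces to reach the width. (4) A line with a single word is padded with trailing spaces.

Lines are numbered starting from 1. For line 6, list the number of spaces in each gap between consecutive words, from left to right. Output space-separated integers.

Line 1: ['structure', 'pepper', 'spoon'] (min_width=22, slack=1)
Line 2: ['glass', 'run', 'hard', 'north'] (min_width=20, slack=3)
Line 3: ['make', 'go', 'blackboard'] (min_width=18, slack=5)
Line 4: ['waterfall', 'umbrella'] (min_width=18, slack=5)
Line 5: ['magnetic', 'moon', 'stone'] (min_width=19, slack=4)
Line 6: ['morning', 'snow', 'you', 'fish'] (min_width=21, slack=2)
Line 7: ['white', 'no'] (min_width=8, slack=15)

Answer: 2 2 1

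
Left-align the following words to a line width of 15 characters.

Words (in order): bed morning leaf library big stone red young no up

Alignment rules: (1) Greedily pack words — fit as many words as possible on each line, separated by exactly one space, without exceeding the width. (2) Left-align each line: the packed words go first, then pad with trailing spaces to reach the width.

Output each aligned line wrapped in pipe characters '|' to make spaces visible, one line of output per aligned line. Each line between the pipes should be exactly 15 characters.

Line 1: ['bed', 'morning'] (min_width=11, slack=4)
Line 2: ['leaf', 'library'] (min_width=12, slack=3)
Line 3: ['big', 'stone', 'red'] (min_width=13, slack=2)
Line 4: ['young', 'no', 'up'] (min_width=11, slack=4)

Answer: |bed morning    |
|leaf library   |
|big stone red  |
|young no up    |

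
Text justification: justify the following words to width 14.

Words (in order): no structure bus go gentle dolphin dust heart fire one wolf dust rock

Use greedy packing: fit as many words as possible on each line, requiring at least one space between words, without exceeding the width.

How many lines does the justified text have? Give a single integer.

Answer: 5

Derivation:
Line 1: ['no', 'structure'] (min_width=12, slack=2)
Line 2: ['bus', 'go', 'gentle'] (min_width=13, slack=1)
Line 3: ['dolphin', 'dust'] (min_width=12, slack=2)
Line 4: ['heart', 'fire', 'one'] (min_width=14, slack=0)
Line 5: ['wolf', 'dust', 'rock'] (min_width=14, slack=0)
Total lines: 5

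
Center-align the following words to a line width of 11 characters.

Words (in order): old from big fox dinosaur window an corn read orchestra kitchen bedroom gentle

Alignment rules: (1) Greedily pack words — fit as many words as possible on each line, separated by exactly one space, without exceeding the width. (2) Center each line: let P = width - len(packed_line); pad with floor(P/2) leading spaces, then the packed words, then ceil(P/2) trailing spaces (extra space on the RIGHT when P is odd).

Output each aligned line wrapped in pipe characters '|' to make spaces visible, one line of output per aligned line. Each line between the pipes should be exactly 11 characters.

Line 1: ['old', 'from'] (min_width=8, slack=3)
Line 2: ['big', 'fox'] (min_width=7, slack=4)
Line 3: ['dinosaur'] (min_width=8, slack=3)
Line 4: ['window', 'an'] (min_width=9, slack=2)
Line 5: ['corn', 'read'] (min_width=9, slack=2)
Line 6: ['orchestra'] (min_width=9, slack=2)
Line 7: ['kitchen'] (min_width=7, slack=4)
Line 8: ['bedroom'] (min_width=7, slack=4)
Line 9: ['gentle'] (min_width=6, slack=5)

Answer: | old from  |
|  big fox  |
| dinosaur  |
| window an |
| corn read |
| orchestra |
|  kitchen  |
|  bedroom  |
|  gentle   |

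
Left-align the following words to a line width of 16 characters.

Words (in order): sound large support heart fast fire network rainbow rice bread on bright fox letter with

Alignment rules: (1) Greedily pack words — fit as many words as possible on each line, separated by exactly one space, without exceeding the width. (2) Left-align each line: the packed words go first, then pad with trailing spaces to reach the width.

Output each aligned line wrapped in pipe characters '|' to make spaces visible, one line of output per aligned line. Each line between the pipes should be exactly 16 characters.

Line 1: ['sound', 'large'] (min_width=11, slack=5)
Line 2: ['support', 'heart'] (min_width=13, slack=3)
Line 3: ['fast', 'fire'] (min_width=9, slack=7)
Line 4: ['network', 'rainbow'] (min_width=15, slack=1)
Line 5: ['rice', 'bread', 'on'] (min_width=13, slack=3)
Line 6: ['bright', 'fox'] (min_width=10, slack=6)
Line 7: ['letter', 'with'] (min_width=11, slack=5)

Answer: |sound large     |
|support heart   |
|fast fire       |
|network rainbow |
|rice bread on   |
|bright fox      |
|letter with     |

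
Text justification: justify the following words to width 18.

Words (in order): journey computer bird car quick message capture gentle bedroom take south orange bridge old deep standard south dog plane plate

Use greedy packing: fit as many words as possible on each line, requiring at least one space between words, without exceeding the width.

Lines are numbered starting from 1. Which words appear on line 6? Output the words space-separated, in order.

Line 1: ['journey', 'computer'] (min_width=16, slack=2)
Line 2: ['bird', 'car', 'quick'] (min_width=14, slack=4)
Line 3: ['message', 'capture'] (min_width=15, slack=3)
Line 4: ['gentle', 'bedroom'] (min_width=14, slack=4)
Line 5: ['take', 'south', 'orange'] (min_width=17, slack=1)
Line 6: ['bridge', 'old', 'deep'] (min_width=15, slack=3)
Line 7: ['standard', 'south', 'dog'] (min_width=18, slack=0)
Line 8: ['plane', 'plate'] (min_width=11, slack=7)

Answer: bridge old deep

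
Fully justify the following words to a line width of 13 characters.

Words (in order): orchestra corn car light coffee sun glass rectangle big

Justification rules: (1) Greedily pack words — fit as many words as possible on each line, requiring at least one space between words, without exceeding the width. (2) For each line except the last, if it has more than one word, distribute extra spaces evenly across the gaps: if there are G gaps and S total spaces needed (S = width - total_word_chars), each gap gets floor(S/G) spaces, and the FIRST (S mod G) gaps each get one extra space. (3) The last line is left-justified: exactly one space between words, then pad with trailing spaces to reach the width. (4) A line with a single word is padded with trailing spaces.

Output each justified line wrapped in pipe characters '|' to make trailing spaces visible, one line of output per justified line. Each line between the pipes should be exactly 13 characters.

Answer: |orchestra    |
|corn      car|
|light  coffee|
|sun     glass|
|rectangle big|

Derivation:
Line 1: ['orchestra'] (min_width=9, slack=4)
Line 2: ['corn', 'car'] (min_width=8, slack=5)
Line 3: ['light', 'coffee'] (min_width=12, slack=1)
Line 4: ['sun', 'glass'] (min_width=9, slack=4)
Line 5: ['rectangle', 'big'] (min_width=13, slack=0)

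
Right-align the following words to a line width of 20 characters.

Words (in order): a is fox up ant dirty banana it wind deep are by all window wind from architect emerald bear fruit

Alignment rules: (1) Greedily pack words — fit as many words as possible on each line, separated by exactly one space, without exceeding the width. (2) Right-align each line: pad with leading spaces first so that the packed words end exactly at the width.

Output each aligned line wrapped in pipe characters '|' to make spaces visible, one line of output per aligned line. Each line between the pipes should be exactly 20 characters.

Answer: |     a is fox up ant|
|dirty banana it wind|
|     deep are by all|
|    window wind from|
|   architect emerald|
|          bear fruit|

Derivation:
Line 1: ['a', 'is', 'fox', 'up', 'ant'] (min_width=15, slack=5)
Line 2: ['dirty', 'banana', 'it', 'wind'] (min_width=20, slack=0)
Line 3: ['deep', 'are', 'by', 'all'] (min_width=15, slack=5)
Line 4: ['window', 'wind', 'from'] (min_width=16, slack=4)
Line 5: ['architect', 'emerald'] (min_width=17, slack=3)
Line 6: ['bear', 'fruit'] (min_width=10, slack=10)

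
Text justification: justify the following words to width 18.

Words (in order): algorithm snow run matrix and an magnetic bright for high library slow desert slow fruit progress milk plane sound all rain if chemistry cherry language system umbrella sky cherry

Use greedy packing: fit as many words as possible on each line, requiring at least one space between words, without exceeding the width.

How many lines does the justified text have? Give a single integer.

Line 1: ['algorithm', 'snow', 'run'] (min_width=18, slack=0)
Line 2: ['matrix', 'and', 'an'] (min_width=13, slack=5)
Line 3: ['magnetic', 'bright'] (min_width=15, slack=3)
Line 4: ['for', 'high', 'library'] (min_width=16, slack=2)
Line 5: ['slow', 'desert', 'slow'] (min_width=16, slack=2)
Line 6: ['fruit', 'progress'] (min_width=14, slack=4)
Line 7: ['milk', 'plane', 'sound'] (min_width=16, slack=2)
Line 8: ['all', 'rain', 'if'] (min_width=11, slack=7)
Line 9: ['chemistry', 'cherry'] (min_width=16, slack=2)
Line 10: ['language', 'system'] (min_width=15, slack=3)
Line 11: ['umbrella', 'sky'] (min_width=12, slack=6)
Line 12: ['cherry'] (min_width=6, slack=12)
Total lines: 12

Answer: 12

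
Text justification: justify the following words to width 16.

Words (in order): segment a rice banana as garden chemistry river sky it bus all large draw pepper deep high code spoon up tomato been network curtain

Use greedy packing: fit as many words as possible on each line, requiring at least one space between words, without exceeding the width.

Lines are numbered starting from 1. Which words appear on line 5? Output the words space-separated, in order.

Line 1: ['segment', 'a', 'rice'] (min_width=14, slack=2)
Line 2: ['banana', 'as', 'garden'] (min_width=16, slack=0)
Line 3: ['chemistry', 'river'] (min_width=15, slack=1)
Line 4: ['sky', 'it', 'bus', 'all'] (min_width=14, slack=2)
Line 5: ['large', 'draw'] (min_width=10, slack=6)
Line 6: ['pepper', 'deep', 'high'] (min_width=16, slack=0)
Line 7: ['code', 'spoon', 'up'] (min_width=13, slack=3)
Line 8: ['tomato', 'been'] (min_width=11, slack=5)
Line 9: ['network', 'curtain'] (min_width=15, slack=1)

Answer: large draw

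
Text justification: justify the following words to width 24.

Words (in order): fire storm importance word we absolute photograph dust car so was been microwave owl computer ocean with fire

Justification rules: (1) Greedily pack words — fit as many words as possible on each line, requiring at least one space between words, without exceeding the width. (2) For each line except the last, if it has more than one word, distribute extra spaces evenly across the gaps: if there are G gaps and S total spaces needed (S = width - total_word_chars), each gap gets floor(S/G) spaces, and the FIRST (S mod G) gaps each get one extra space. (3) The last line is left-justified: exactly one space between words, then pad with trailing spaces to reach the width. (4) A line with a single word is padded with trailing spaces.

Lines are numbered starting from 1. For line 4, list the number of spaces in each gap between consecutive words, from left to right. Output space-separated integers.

Answer: 2 2 1

Derivation:
Line 1: ['fire', 'storm', 'importance'] (min_width=21, slack=3)
Line 2: ['word', 'we', 'absolute'] (min_width=16, slack=8)
Line 3: ['photograph', 'dust', 'car', 'so'] (min_width=22, slack=2)
Line 4: ['was', 'been', 'microwave', 'owl'] (min_width=22, slack=2)
Line 5: ['computer', 'ocean', 'with', 'fire'] (min_width=24, slack=0)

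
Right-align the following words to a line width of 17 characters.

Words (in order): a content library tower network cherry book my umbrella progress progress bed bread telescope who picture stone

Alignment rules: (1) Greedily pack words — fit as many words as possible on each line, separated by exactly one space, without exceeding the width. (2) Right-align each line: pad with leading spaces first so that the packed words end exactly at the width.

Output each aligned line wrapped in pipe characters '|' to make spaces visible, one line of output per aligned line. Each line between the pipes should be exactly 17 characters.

Line 1: ['a', 'content', 'library'] (min_width=17, slack=0)
Line 2: ['tower', 'network'] (min_width=13, slack=4)
Line 3: ['cherry', 'book', 'my'] (min_width=14, slack=3)
Line 4: ['umbrella', 'progress'] (min_width=17, slack=0)
Line 5: ['progress', 'bed'] (min_width=12, slack=5)
Line 6: ['bread', 'telescope'] (min_width=15, slack=2)
Line 7: ['who', 'picture', 'stone'] (min_width=17, slack=0)

Answer: |a content library|
|    tower network|
|   cherry book my|
|umbrella progress|
|     progress bed|
|  bread telescope|
|who picture stone|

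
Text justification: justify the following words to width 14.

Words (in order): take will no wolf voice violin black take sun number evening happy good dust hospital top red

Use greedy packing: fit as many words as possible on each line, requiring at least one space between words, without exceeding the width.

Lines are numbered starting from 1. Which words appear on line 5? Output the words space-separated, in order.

Answer: number evening

Derivation:
Line 1: ['take', 'will', 'no'] (min_width=12, slack=2)
Line 2: ['wolf', 'voice'] (min_width=10, slack=4)
Line 3: ['violin', 'black'] (min_width=12, slack=2)
Line 4: ['take', 'sun'] (min_width=8, slack=6)
Line 5: ['number', 'evening'] (min_width=14, slack=0)
Line 6: ['happy', 'good'] (min_width=10, slack=4)
Line 7: ['dust', 'hospital'] (min_width=13, slack=1)
Line 8: ['top', 'red'] (min_width=7, slack=7)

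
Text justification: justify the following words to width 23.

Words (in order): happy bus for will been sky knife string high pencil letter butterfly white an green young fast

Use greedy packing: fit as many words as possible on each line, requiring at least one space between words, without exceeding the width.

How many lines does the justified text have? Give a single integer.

Answer: 5

Derivation:
Line 1: ['happy', 'bus', 'for', 'will', 'been'] (min_width=23, slack=0)
Line 2: ['sky', 'knife', 'string', 'high'] (min_width=21, slack=2)
Line 3: ['pencil', 'letter', 'butterfly'] (min_width=23, slack=0)
Line 4: ['white', 'an', 'green', 'young'] (min_width=20, slack=3)
Line 5: ['fast'] (min_width=4, slack=19)
Total lines: 5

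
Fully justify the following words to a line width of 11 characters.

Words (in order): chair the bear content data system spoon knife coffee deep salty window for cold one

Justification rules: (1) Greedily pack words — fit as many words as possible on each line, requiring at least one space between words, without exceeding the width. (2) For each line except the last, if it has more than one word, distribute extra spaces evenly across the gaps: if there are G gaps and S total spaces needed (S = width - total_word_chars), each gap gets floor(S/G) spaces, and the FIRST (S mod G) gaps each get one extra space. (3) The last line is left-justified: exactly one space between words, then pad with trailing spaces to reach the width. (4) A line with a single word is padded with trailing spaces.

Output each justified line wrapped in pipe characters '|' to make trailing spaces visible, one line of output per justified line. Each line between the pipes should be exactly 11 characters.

Answer: |chair   the|
|bear       |
|content    |
|data system|
|spoon knife|
|coffee deep|
|salty      |
|window  for|
|cold one   |

Derivation:
Line 1: ['chair', 'the'] (min_width=9, slack=2)
Line 2: ['bear'] (min_width=4, slack=7)
Line 3: ['content'] (min_width=7, slack=4)
Line 4: ['data', 'system'] (min_width=11, slack=0)
Line 5: ['spoon', 'knife'] (min_width=11, slack=0)
Line 6: ['coffee', 'deep'] (min_width=11, slack=0)
Line 7: ['salty'] (min_width=5, slack=6)
Line 8: ['window', 'for'] (min_width=10, slack=1)
Line 9: ['cold', 'one'] (min_width=8, slack=3)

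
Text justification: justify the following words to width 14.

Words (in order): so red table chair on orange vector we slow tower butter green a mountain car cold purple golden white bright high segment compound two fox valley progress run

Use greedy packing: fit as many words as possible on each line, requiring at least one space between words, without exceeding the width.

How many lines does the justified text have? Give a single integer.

Answer: 13

Derivation:
Line 1: ['so', 'red', 'table'] (min_width=12, slack=2)
Line 2: ['chair', 'on'] (min_width=8, slack=6)
Line 3: ['orange', 'vector'] (min_width=13, slack=1)
Line 4: ['we', 'slow', 'tower'] (min_width=13, slack=1)
Line 5: ['butter', 'green', 'a'] (min_width=14, slack=0)
Line 6: ['mountain', 'car'] (min_width=12, slack=2)
Line 7: ['cold', 'purple'] (min_width=11, slack=3)
Line 8: ['golden', 'white'] (min_width=12, slack=2)
Line 9: ['bright', 'high'] (min_width=11, slack=3)
Line 10: ['segment'] (min_width=7, slack=7)
Line 11: ['compound', 'two'] (min_width=12, slack=2)
Line 12: ['fox', 'valley'] (min_width=10, slack=4)
Line 13: ['progress', 'run'] (min_width=12, slack=2)
Total lines: 13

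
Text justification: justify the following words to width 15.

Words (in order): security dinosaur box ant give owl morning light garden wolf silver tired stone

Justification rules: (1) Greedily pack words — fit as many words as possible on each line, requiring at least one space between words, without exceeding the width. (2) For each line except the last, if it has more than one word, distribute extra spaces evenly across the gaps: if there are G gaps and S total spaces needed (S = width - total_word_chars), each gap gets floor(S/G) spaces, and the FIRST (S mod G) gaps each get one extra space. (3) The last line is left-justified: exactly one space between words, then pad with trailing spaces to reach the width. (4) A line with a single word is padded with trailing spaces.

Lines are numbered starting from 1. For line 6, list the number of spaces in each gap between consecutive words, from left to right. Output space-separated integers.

Line 1: ['security'] (min_width=8, slack=7)
Line 2: ['dinosaur', 'box'] (min_width=12, slack=3)
Line 3: ['ant', 'give', 'owl'] (min_width=12, slack=3)
Line 4: ['morning', 'light'] (min_width=13, slack=2)
Line 5: ['garden', 'wolf'] (min_width=11, slack=4)
Line 6: ['silver', 'tired'] (min_width=12, slack=3)
Line 7: ['stone'] (min_width=5, slack=10)

Answer: 4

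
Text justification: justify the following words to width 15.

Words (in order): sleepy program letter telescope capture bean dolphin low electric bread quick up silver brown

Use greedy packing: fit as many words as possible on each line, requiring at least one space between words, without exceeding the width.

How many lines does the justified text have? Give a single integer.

Answer: 8

Derivation:
Line 1: ['sleepy', 'program'] (min_width=14, slack=1)
Line 2: ['letter'] (min_width=6, slack=9)
Line 3: ['telescope'] (min_width=9, slack=6)
Line 4: ['capture', 'bean'] (min_width=12, slack=3)
Line 5: ['dolphin', 'low'] (min_width=11, slack=4)
Line 6: ['electric', 'bread'] (min_width=14, slack=1)
Line 7: ['quick', 'up', 'silver'] (min_width=15, slack=0)
Line 8: ['brown'] (min_width=5, slack=10)
Total lines: 8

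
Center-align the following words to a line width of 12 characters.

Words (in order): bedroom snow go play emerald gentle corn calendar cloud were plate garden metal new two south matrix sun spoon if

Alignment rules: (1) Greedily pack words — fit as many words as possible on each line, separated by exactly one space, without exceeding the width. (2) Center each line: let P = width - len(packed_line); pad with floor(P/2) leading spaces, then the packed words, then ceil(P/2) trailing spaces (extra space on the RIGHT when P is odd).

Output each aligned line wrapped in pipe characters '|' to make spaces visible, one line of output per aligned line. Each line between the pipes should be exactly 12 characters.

Line 1: ['bedroom', 'snow'] (min_width=12, slack=0)
Line 2: ['go', 'play'] (min_width=7, slack=5)
Line 3: ['emerald'] (min_width=7, slack=5)
Line 4: ['gentle', 'corn'] (min_width=11, slack=1)
Line 5: ['calendar'] (min_width=8, slack=4)
Line 6: ['cloud', 'were'] (min_width=10, slack=2)
Line 7: ['plate', 'garden'] (min_width=12, slack=0)
Line 8: ['metal', 'new'] (min_width=9, slack=3)
Line 9: ['two', 'south'] (min_width=9, slack=3)
Line 10: ['matrix', 'sun'] (min_width=10, slack=2)
Line 11: ['spoon', 'if'] (min_width=8, slack=4)

Answer: |bedroom snow|
|  go play   |
|  emerald   |
|gentle corn |
|  calendar  |
| cloud were |
|plate garden|
| metal new  |
| two south  |
| matrix sun |
|  spoon if  |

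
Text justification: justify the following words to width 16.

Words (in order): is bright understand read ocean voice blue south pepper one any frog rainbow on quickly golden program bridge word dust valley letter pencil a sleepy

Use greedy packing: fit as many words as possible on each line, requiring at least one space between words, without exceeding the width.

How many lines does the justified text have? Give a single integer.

Line 1: ['is', 'bright'] (min_width=9, slack=7)
Line 2: ['understand', 'read'] (min_width=15, slack=1)
Line 3: ['ocean', 'voice', 'blue'] (min_width=16, slack=0)
Line 4: ['south', 'pepper', 'one'] (min_width=16, slack=0)
Line 5: ['any', 'frog', 'rainbow'] (min_width=16, slack=0)
Line 6: ['on', 'quickly'] (min_width=10, slack=6)
Line 7: ['golden', 'program'] (min_width=14, slack=2)
Line 8: ['bridge', 'word', 'dust'] (min_width=16, slack=0)
Line 9: ['valley', 'letter'] (min_width=13, slack=3)
Line 10: ['pencil', 'a', 'sleepy'] (min_width=15, slack=1)
Total lines: 10

Answer: 10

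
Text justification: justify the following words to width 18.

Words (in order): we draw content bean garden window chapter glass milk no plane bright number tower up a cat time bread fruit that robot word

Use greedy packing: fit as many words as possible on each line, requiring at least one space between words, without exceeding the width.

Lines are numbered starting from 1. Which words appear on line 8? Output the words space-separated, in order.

Answer: word

Derivation:
Line 1: ['we', 'draw', 'content'] (min_width=15, slack=3)
Line 2: ['bean', 'garden', 'window'] (min_width=18, slack=0)
Line 3: ['chapter', 'glass', 'milk'] (min_width=18, slack=0)
Line 4: ['no', 'plane', 'bright'] (min_width=15, slack=3)
Line 5: ['number', 'tower', 'up', 'a'] (min_width=17, slack=1)
Line 6: ['cat', 'time', 'bread'] (min_width=14, slack=4)
Line 7: ['fruit', 'that', 'robot'] (min_width=16, slack=2)
Line 8: ['word'] (min_width=4, slack=14)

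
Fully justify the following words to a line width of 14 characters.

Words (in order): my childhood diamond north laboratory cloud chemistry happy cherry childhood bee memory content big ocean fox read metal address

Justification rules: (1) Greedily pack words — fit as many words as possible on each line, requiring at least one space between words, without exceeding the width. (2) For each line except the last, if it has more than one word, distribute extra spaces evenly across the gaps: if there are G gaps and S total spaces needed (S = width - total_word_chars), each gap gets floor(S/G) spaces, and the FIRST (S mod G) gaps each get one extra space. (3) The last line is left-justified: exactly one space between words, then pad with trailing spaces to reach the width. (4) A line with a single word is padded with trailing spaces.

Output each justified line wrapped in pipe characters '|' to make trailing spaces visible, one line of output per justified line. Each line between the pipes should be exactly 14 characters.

Answer: |my   childhood|
|diamond  north|
|laboratory    |
|cloud         |
|chemistry     |
|happy   cherry|
|childhood  bee|
|memory content|
|big  ocean fox|
|read     metal|
|address       |

Derivation:
Line 1: ['my', 'childhood'] (min_width=12, slack=2)
Line 2: ['diamond', 'north'] (min_width=13, slack=1)
Line 3: ['laboratory'] (min_width=10, slack=4)
Line 4: ['cloud'] (min_width=5, slack=9)
Line 5: ['chemistry'] (min_width=9, slack=5)
Line 6: ['happy', 'cherry'] (min_width=12, slack=2)
Line 7: ['childhood', 'bee'] (min_width=13, slack=1)
Line 8: ['memory', 'content'] (min_width=14, slack=0)
Line 9: ['big', 'ocean', 'fox'] (min_width=13, slack=1)
Line 10: ['read', 'metal'] (min_width=10, slack=4)
Line 11: ['address'] (min_width=7, slack=7)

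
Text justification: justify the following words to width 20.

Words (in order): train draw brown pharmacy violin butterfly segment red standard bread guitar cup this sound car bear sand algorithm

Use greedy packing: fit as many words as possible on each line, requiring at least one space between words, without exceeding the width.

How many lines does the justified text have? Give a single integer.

Line 1: ['train', 'draw', 'brown'] (min_width=16, slack=4)
Line 2: ['pharmacy', 'violin'] (min_width=15, slack=5)
Line 3: ['butterfly', 'segment'] (min_width=17, slack=3)
Line 4: ['red', 'standard', 'bread'] (min_width=18, slack=2)
Line 5: ['guitar', 'cup', 'this'] (min_width=15, slack=5)
Line 6: ['sound', 'car', 'bear', 'sand'] (min_width=19, slack=1)
Line 7: ['algorithm'] (min_width=9, slack=11)
Total lines: 7

Answer: 7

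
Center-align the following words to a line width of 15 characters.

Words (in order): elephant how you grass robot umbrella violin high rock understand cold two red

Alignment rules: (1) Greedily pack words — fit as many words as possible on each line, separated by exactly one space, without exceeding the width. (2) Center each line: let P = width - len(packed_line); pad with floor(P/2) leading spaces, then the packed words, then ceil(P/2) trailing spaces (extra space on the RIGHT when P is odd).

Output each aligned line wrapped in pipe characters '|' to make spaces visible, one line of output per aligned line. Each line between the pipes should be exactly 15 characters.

Answer: | elephant how  |
|you grass robot|
|umbrella violin|
|   high rock   |
|understand cold|
|    two red    |

Derivation:
Line 1: ['elephant', 'how'] (min_width=12, slack=3)
Line 2: ['you', 'grass', 'robot'] (min_width=15, slack=0)
Line 3: ['umbrella', 'violin'] (min_width=15, slack=0)
Line 4: ['high', 'rock'] (min_width=9, slack=6)
Line 5: ['understand', 'cold'] (min_width=15, slack=0)
Line 6: ['two', 'red'] (min_width=7, slack=8)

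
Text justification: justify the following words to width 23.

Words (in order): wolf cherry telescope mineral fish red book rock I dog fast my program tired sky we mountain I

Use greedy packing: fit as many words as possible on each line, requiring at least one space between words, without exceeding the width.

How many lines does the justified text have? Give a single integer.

Line 1: ['wolf', 'cherry', 'telescope'] (min_width=21, slack=2)
Line 2: ['mineral', 'fish', 'red', 'book'] (min_width=21, slack=2)
Line 3: ['rock', 'I', 'dog', 'fast', 'my'] (min_width=18, slack=5)
Line 4: ['program', 'tired', 'sky', 'we'] (min_width=20, slack=3)
Line 5: ['mountain', 'I'] (min_width=10, slack=13)
Total lines: 5

Answer: 5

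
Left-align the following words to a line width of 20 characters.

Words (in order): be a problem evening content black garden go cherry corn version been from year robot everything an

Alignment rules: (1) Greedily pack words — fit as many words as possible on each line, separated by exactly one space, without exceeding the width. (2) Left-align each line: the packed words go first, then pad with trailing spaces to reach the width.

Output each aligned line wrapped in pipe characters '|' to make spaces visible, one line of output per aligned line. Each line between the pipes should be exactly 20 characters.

Line 1: ['be', 'a', 'problem', 'evening'] (min_width=20, slack=0)
Line 2: ['content', 'black', 'garden'] (min_width=20, slack=0)
Line 3: ['go', 'cherry', 'corn'] (min_width=14, slack=6)
Line 4: ['version', 'been', 'from'] (min_width=17, slack=3)
Line 5: ['year', 'robot'] (min_width=10, slack=10)
Line 6: ['everything', 'an'] (min_width=13, slack=7)

Answer: |be a problem evening|
|content black garden|
|go cherry corn      |
|version been from   |
|year robot          |
|everything an       |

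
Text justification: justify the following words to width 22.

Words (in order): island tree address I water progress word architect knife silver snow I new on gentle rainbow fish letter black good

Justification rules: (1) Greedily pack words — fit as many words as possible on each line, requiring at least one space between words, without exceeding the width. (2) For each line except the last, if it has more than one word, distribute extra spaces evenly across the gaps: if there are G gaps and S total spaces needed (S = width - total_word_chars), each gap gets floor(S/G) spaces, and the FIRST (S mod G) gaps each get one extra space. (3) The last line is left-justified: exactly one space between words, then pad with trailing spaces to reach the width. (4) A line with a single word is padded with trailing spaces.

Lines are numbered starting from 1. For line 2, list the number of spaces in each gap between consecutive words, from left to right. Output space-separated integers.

Answer: 3 2

Derivation:
Line 1: ['island', 'tree', 'address', 'I'] (min_width=21, slack=1)
Line 2: ['water', 'progress', 'word'] (min_width=19, slack=3)
Line 3: ['architect', 'knife', 'silver'] (min_width=22, slack=0)
Line 4: ['snow', 'I', 'new', 'on', 'gentle'] (min_width=20, slack=2)
Line 5: ['rainbow', 'fish', 'letter'] (min_width=19, slack=3)
Line 6: ['black', 'good'] (min_width=10, slack=12)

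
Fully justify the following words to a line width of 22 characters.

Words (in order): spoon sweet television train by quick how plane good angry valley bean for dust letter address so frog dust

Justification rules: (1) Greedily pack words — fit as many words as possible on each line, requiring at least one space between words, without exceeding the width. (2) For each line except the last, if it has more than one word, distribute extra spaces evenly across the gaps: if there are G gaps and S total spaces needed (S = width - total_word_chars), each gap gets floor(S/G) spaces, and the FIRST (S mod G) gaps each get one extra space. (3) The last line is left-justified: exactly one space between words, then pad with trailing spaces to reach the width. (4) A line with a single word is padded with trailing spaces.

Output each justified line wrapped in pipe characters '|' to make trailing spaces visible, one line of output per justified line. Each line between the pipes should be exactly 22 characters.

Answer: |spoon sweet television|
|train   by  quick  how|
|plane    good    angry|
|valley  bean  for dust|
|letter address so frog|
|dust                  |

Derivation:
Line 1: ['spoon', 'sweet', 'television'] (min_width=22, slack=0)
Line 2: ['train', 'by', 'quick', 'how'] (min_width=18, slack=4)
Line 3: ['plane', 'good', 'angry'] (min_width=16, slack=6)
Line 4: ['valley', 'bean', 'for', 'dust'] (min_width=20, slack=2)
Line 5: ['letter', 'address', 'so', 'frog'] (min_width=22, slack=0)
Line 6: ['dust'] (min_width=4, slack=18)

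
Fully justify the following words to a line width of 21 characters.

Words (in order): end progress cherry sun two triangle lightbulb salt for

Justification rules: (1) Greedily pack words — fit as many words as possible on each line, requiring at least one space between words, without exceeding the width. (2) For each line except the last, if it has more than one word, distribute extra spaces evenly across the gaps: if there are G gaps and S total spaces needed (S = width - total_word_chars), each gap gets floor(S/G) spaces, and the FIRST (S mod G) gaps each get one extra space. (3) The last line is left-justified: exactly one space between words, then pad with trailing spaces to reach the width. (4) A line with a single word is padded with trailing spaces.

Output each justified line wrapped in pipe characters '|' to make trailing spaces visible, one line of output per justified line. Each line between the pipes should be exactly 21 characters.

Answer: |end  progress  cherry|
|sun    two   triangle|
|lightbulb salt for   |

Derivation:
Line 1: ['end', 'progress', 'cherry'] (min_width=19, slack=2)
Line 2: ['sun', 'two', 'triangle'] (min_width=16, slack=5)
Line 3: ['lightbulb', 'salt', 'for'] (min_width=18, slack=3)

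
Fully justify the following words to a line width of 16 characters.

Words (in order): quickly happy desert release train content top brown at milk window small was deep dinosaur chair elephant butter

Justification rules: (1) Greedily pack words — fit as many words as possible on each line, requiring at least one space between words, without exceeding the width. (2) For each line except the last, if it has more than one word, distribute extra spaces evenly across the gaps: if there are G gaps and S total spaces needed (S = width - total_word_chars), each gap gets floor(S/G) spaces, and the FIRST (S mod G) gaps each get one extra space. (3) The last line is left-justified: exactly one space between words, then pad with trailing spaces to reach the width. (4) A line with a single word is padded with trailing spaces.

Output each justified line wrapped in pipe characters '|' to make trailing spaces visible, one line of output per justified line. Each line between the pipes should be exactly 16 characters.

Line 1: ['quickly', 'happy'] (min_width=13, slack=3)
Line 2: ['desert', 'release'] (min_width=14, slack=2)
Line 3: ['train', 'content'] (min_width=13, slack=3)
Line 4: ['top', 'brown', 'at'] (min_width=12, slack=4)
Line 5: ['milk', 'window'] (min_width=11, slack=5)
Line 6: ['small', 'was', 'deep'] (min_width=14, slack=2)
Line 7: ['dinosaur', 'chair'] (min_width=14, slack=2)
Line 8: ['elephant', 'butter'] (min_width=15, slack=1)

Answer: |quickly    happy|
|desert   release|
|train    content|
|top   brown   at|
|milk      window|
|small  was  deep|
|dinosaur   chair|
|elephant butter |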